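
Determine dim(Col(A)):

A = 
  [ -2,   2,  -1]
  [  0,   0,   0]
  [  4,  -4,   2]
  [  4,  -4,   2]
Row reduce:
R3 → R3 + (2)·R1
R4 → R4 + (2)·R1
REF = 
  [ -2,   2,  -1]
  [  0,   0,   0]
  [  0,   0,   0]
  [  0,   0,   0]
Pivot columns: 1 → 1 pivot.
dim(Col(A)) = number of pivot columns = 1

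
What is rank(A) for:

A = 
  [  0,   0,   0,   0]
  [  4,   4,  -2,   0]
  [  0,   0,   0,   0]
rank(A) = 1

Row reduce:
Swap R1 ↔ R2
REF = 
  [  4,   4,  -2,   0]
  [  0,   0,   0,   0]
  [  0,   0,   0,   0]
Pivot columns: 1 → 1 pivot.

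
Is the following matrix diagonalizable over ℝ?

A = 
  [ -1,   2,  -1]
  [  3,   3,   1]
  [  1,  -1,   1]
Yes

Characteristic polynomial: det(λI - A) = λ³ - 3λ² - 5λ + 2
By the rational root theorem any rational root is an integer dividing 2; none of those is a root, so p(λ) has no rational roots and hence (being an irreducible cubic) no repeated roots.
Discriminant of the cubic: Δ = 1373
Δ > 0 ⇒ three distinct real eigenvalues: λ ≈ -1.439, 0.3389, 4.1
Three distinct real eigenvalues, so A has 3 independent eigenvectors.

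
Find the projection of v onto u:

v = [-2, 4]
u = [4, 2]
proj_u(v) = [0, 0]

v·u = (-2)(4) + (4)(2) = 0
u·u = (4)² + (2)² = 20
proj_u(v) = (v·u / u·u) × u = (0/20) × u = (0) × u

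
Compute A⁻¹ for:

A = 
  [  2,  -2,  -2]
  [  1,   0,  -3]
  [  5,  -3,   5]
det(A) = (2)·((0)(5) - (-3)(-3)) - (-2)·((1)(5) - (-3)(5)) + (-2)·((1)(-3) - (0)(5))
  = (2)(-9) - (-2)(20) + (-2)(-3)
  = 28
det(A) = 28 ≠ 0, so A is invertible.

Cofactors Cᵢⱼ = (-1)ⁱ⁺ʲ·Mᵢⱼ:
C = 
  [ -9, -20,  -3]
  [ 16,  20,  -4]
  [  6,   4,   2]

adj(A) = Cᵀ:
adj(A) = 
  [ -9,  16,   6]
  [-20,  20,   4]
  [ -3,  -4,   2]

A⁻¹ = (1/28) · adj(A):
A⁻¹ = 
  [-9/28,   4/7,  3/14]
  [ -5/7,   5/7,   1/7]
  [-3/28,  -1/7,  1/14]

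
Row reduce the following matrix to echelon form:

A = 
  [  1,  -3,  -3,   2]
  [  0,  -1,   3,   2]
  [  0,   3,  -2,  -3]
Row operations:
R3 → R3 + (3)·R2

Resulting echelon form:
REF = 
  [  1,  -3,  -3,   2]
  [  0,  -1,   3,   2]
  [  0,   0,   7,   3]

Rank = 3 (number of non-zero pivot rows).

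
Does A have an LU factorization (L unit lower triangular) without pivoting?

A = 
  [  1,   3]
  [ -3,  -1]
Yes.
A[1,1] = 1 ≠ 0, so Gaussian elimination proceeds without a row swap: multiplier ℓ₂₁ = (-3)/(1) = -3, and U[2,2] = -1 - (-3)(3) = 8.
L = 
  [  1,   0]
  [ -3,   1]
U = 
  [  1,   3]
  [  0,   8]
Check row 2 of LU: [(-3)(1), (-3)(3) + 8] = [-3, -1] = row 2 of A ✓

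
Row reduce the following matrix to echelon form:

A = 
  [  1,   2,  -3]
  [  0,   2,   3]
Row operations:
No row operations needed (already in echelon form).

Resulting echelon form:
REF = 
  [  1,   2,  -3]
  [  0,   2,   3]

Rank = 2 (number of non-zero pivot rows).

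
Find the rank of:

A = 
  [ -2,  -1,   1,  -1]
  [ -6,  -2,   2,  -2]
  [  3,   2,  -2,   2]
Row reduce:
R2 → R2 - (3)·R1
R3 → R3 + (3/2)·R1
R3 → R3 - (1/2)·R2
REF = 
  [ -2,  -1,   1,  -1]
  [  0,   1,  -1,   1]
  [  0,   0,   0,   0]
Pivot columns: 1, 2 → 2 pivots.

rank(A) = 2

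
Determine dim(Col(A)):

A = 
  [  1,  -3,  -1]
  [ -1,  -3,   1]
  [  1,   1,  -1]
dim(Col(A)) = 2

Row reduce:
R2 → R2 + (1)·R1
R3 → R3 - (1)·R1
R3 → R3 + (2/3)·R2
REF = 
  [  1,  -3,  -1]
  [  0,  -6,   0]
  [  0,   0,   0]
Pivot columns: 1, 2 → 2 pivots.
dim(Col(A)) = number of pivot columns = 2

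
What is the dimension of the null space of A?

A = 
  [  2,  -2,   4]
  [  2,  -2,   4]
nullity(A) = 2

Row reduce:
R2 → R2 - (1)·R1
REF = 
  [  2,  -2,   4]
  [  0,   0,   0]
Pivot columns: 1 → 1 pivot.
rank(A) = 1, so nullity(A) = 3 - 1 = 2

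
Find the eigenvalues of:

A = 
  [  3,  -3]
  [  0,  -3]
λ = 3, -3

tr(A) = 0, det(A) = -9
Characteristic polynomial: λ² - tr(A)λ + det(A) = λ² - 9
λ² - 9 = (λ + 3)(λ - 3)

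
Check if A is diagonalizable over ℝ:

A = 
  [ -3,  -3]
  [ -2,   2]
Yes

tr(A) = -1, det(A) = -12
Characteristic polynomial: λ² - tr(A)λ + det(A) = λ² + λ - 12
λ² + λ - 12 = (λ + 4)(λ - 3)
Eigenvalues: 3, -4
λ=-4: alg. mult. = 1, geom. mult. = 2 - rank(A - (-4)I) = 2 - 1 = 1
λ=3: alg. mult. = 1, geom. mult. = 2 - rank(A - (3)I) = 2 - 1 = 1
Sum of geometric multiplicities equals n, so A has n independent eigenvectors.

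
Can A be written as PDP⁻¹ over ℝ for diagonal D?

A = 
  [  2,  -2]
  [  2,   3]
No

tr(A) = 5, det(A) = 10
Characteristic polynomial: λ² - tr(A)λ + det(A) = λ² - 5λ + 10
λ² - 5λ + 10 = 0  ⇒  λ = (5 ± √((-5)² - 4·(10)))/2 = (5 ± √(-15))/2
  = (5 + i√15)/2,  (5 - i√15)/2
Eigenvalues: (5 + i√15)/2, (5 - i√15)/2  (≈ 2.5 + 1.936i, 2.5 - 1.936i)
Has complex eigenvalues (not diagonalizable over ℝ).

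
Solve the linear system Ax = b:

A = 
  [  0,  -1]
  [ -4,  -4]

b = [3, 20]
Row reduce the augmented matrix [A|b]:
Swap R1 ↔ R2
REF = 
  [ -4,  -4,  20]
  [  0,  -1,   3]

Back-substitution:
x₂ = 3 / (-1) = -3
x₁ = (20 - (-4)(-3)) / (-4) = -2

x = [-2, -3]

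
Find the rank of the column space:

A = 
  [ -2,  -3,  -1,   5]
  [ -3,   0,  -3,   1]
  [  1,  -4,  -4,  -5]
Row reduce:
R2 → R2 - (3/2)·R1
R3 → R3 + (1/2)·R1
R3 → R3 + (11/9)·R2
REF = 
  [   -2,    -3,    -1,     5]
  [    0,   9/2,  -3/2, -13/2]
  [    0,     0, -19/3, -94/9]
Pivot columns: 1, 2, 3 → 3 pivots.
dim(Col(A)) = number of pivot columns = 3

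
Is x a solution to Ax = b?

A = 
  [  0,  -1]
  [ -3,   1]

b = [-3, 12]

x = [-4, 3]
No

Ax = [-3, 15] ≠ b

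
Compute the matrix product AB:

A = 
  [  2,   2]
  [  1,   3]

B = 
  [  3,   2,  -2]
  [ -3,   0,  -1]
AB = 
  [  0,   4,  -6]
  [ -6,   2,  -5]

A is 2×2 and B is 2×3, so AB is 2×3. Each entry is (row of A)·(column of B):
AB[1,1] = (2)(3) + (2)(-3) = 0
AB[1,2] = (2)(2) + (2)(0) = 4
AB[1,3] = (2)(-2) + (2)(-1) = -6
AB[2,1] = (1)(3) + (3)(-3) = -6
AB[2,2] = (1)(2) + (3)(0) = 2
AB[2,3] = (1)(-2) + (3)(-1) = -5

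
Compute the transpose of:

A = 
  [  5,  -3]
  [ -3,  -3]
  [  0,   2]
Aᵀ = 
  [  5,  -3,   0]
  [ -3,  -3,   2]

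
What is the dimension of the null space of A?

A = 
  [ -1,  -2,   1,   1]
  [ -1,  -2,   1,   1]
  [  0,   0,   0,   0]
nullity(A) = 3

Row reduce:
R2 → R2 - (1)·R1
REF = 
  [ -1,  -2,   1,   1]
  [  0,   0,   0,   0]
  [  0,   0,   0,   0]
Pivot columns: 1 → 1 pivot.
rank(A) = 1, so nullity(A) = 4 - 1 = 3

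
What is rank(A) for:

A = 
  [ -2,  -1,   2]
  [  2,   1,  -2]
rank(A) = 1

Row reduce:
R2 → R2 + (1)·R1
REF = 
  [ -2,  -1,   2]
  [  0,   0,   0]
Pivot columns: 1 → 1 pivot.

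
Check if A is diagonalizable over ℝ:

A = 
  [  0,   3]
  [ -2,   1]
No

tr(A) = 1, det(A) = 6
Characteristic polynomial: λ² - tr(A)λ + det(A) = λ² - λ + 6
λ² - λ + 6 = 0  ⇒  λ = (1 ± √((-1)² - 4·(6)))/2 = (1 ± √(-23))/2
  = (1 + i√23)/2,  (1 - i√23)/2
Eigenvalues: (1 + i√23)/2, (1 - i√23)/2  (≈ 0.5 + 2.398i, 0.5 - 2.398i)
Has complex eigenvalues (not diagonalizable over ℝ).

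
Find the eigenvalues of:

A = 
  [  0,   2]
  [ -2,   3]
tr(A) = 3, det(A) = 4
Characteristic polynomial: λ² - tr(A)λ + det(A) = λ² - 3λ + 4
λ² - 3λ + 4 = 0  ⇒  λ = (3 ± √((-3)² - 4·(4)))/2 = (3 ± √(-7))/2
  = (3 + i√7)/2,  (3 - i√7)/2

λ = (3 + i√7)/2, (3 - i√7)/2  (≈ 1.5 + 1.323i, 1.5 - 1.323i)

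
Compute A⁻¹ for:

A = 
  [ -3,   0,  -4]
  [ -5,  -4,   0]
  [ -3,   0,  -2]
det(A) = (-3)·((-4)(-2) - (0)(0)) - (0)·((-5)(-2) - (0)(-3)) + (-4)·((-5)(0) - (-4)(-3))
  = (-3)(8) - (0)(10) + (-4)(-12)
  = 24
det(A) = 24 ≠ 0, so A is invertible.

Cofactors Cᵢⱼ = (-1)ⁱ⁺ʲ·Mᵢⱼ:
C = 
  [  8, -10, -12]
  [  0,  -6,   0]
  [-16,  20,  12]

adj(A) = Cᵀ:
adj(A) = 
  [  8,   0, -16]
  [-10,  -6,  20]
  [-12,   0,  12]

A⁻¹ = (1/24) · adj(A):
A⁻¹ = 
  [  1/3,     0,  -2/3]
  [-5/12,  -1/4,   5/6]
  [ -1/2,     0,   1/2]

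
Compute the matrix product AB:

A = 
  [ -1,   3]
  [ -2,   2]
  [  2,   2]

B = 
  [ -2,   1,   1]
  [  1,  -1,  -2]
AB = 
  [  5,  -4,  -7]
  [  6,  -4,  -6]
  [ -2,   0,  -2]

A is 3×2 and B is 2×3, so AB is 3×3. Each entry is (row of A)·(column of B):
AB[1,1] = (-1)(-2) + (3)(1) = 5
AB[1,2] = (-1)(1) + (3)(-1) = -4
AB[1,3] = (-1)(1) + (3)(-2) = -7
AB[2,1] = (-2)(-2) + (2)(1) = 6
AB[2,2] = (-2)(1) + (2)(-1) = -4
AB[2,3] = (-2)(1) + (2)(-2) = -6
AB[3,1] = (2)(-2) + (2)(1) = -2
AB[3,2] = (2)(1) + (2)(-1) = 0
AB[3,3] = (2)(1) + (2)(-2) = -2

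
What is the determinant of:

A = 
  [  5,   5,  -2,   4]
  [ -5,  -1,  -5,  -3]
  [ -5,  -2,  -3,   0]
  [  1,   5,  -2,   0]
-360

Cofactor expansion along row 1: det(A) = a₁₁M₁₁ - a₁₂M₁₂ + a₁₃M₁₃ - a₁₄M₁₄

M₁₁ = det[[-1, -5, -3]; [-2, -3, 0]; [5, -2, 0]]
  = (-1)·((-3)(0) - (0)(-2)) - (-5)·((-2)(0) - (0)(5)) + (-3)·((-2)(-2) - (-3)(5))
  = (-1)(0) - (-5)(0) + (-3)(19)
  = -57
M₁₂ = det[[-5, -5, -3]; [-5, -3, 0]; [1, -2, 0]]
  = (-5)·((-3)(0) - (0)(-2)) - (-5)·((-5)(0) - (0)(1)) + (-3)·((-5)(-2) - (-3)(1))
  = (-5)(0) - (-5)(0) + (-3)(13)
  = -39
M₁₃ = det[[-5, -1, -3]; [-5, -2, 0]; [1, 5, 0]]
  = (-5)·((-2)(0) - (0)(5)) - (-1)·((-5)(0) - (0)(1)) + (-3)·((-5)(5) - (-2)(1))
  = (-5)(0) - (-1)(0) + (-3)(-23)
  = 69
M₁₄ = det[[-5, -1, -5]; [-5, -2, -3]; [1, 5, -2]]
  = (-5)·((-2)(-2) - (-3)(5)) - (-1)·((-5)(-2) - (-3)(1)) + (-5)·((-5)(5) - (-2)(1))
  = (-5)(19) - (-1)(13) + (-5)(-23)
  = 33

det(A) = (5)(-57) - (5)(-39) + (-2)(69) - (4)(33) = -360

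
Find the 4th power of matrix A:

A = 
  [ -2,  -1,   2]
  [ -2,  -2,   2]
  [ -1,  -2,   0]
A^4 = 
  [-20, -30,  12]
  [-12, -36,  -4]
  [ 18, -20, -40]

A² = A·A:
A²[1,1] = (-2)(-2) + (-1)(-2) + (2)(-1) = 4
A²[1,2] = (-2)(-1) + (-1)(-2) + (2)(-2) = 0
A²[1,3] = (-2)(2) + (-1)(2) + (2)(0) = -6
A²[2,1] = (-2)(-2) + (-2)(-2) + (2)(-1) = 6
A²[2,2] = (-2)(-1) + (-2)(-2) + (2)(-2) = 2
A²[2,3] = (-2)(2) + (-2)(2) + (2)(0) = -8
A²[3,1] = (-1)(-2) + (-2)(-2) + (0)(-1) = 6
A²[3,2] = (-1)(-1) + (-2)(-2) + (0)(-2) = 5
A²[3,3] = (-1)(2) + (-2)(2) + (0)(0) = -6
A² = 
  [  4,   0,  -6]
  [  6,   2,  -8]
  [  6,   5,  -6]

A^3 = A^2·A:
A^3[1,1] = (4)(-2) + (0)(-2) + (-6)(-1) = -2
A^3[1,2] = (4)(-1) + (0)(-2) + (-6)(-2) = 8
A^3[1,3] = (4)(2) + (0)(2) + (-6)(0) = 8
A^3[2,1] = (6)(-2) + (2)(-2) + (-8)(-1) = -8
A^3[2,2] = (6)(-1) + (2)(-2) + (-8)(-2) = 6
A^3[2,3] = (6)(2) + (2)(2) + (-8)(0) = 16
A^3[3,1] = (6)(-2) + (5)(-2) + (-6)(-1) = -16
A^3[3,2] = (6)(-1) + (5)(-2) + (-6)(-2) = -4
A^3[3,3] = (6)(2) + (5)(2) + (-6)(0) = 22
A^3 = 
  [ -2,   8,   8]
  [ -8,   6,  16]
  [-16,  -4,  22]

A^4 = A^3·A:
A^4[1,1] = (-2)(-2) + (8)(-2) + (8)(-1) = -20
A^4[1,2] = (-2)(-1) + (8)(-2) + (8)(-2) = -30
A^4[1,3] = (-2)(2) + (8)(2) + (8)(0) = 12
A^4[2,1] = (-8)(-2) + (6)(-2) + (16)(-1) = -12
A^4[2,2] = (-8)(-1) + (6)(-2) + (16)(-2) = -36
A^4[2,3] = (-8)(2) + (6)(2) + (16)(0) = -4
A^4[3,1] = (-16)(-2) + (-4)(-2) + (22)(-1) = 18
A^4[3,2] = (-16)(-1) + (-4)(-2) + (22)(-2) = -20
A^4[3,3] = (-16)(2) + (-4)(2) + (22)(0) = -40
A^4 = 
  [-20, -30,  12]
  [-12, -36,  -4]
  [ 18, -20, -40]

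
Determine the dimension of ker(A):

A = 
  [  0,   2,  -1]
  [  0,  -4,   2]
nullity(A) = 2

Row reduce:
R2 → R2 + (2)·R1
REF = 
  [  0,   2,  -1]
  [  0,   0,   0]
Pivot columns: 2 → 1 pivot.
rank(A) = 1, so nullity(A) = 3 - 1 = 2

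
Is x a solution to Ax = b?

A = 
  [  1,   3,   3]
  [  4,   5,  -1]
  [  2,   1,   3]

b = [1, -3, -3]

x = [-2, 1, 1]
No

Ax = [4, -4, 0] ≠ b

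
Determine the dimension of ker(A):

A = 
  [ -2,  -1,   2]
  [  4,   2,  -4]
nullity(A) = 2

Row reduce:
R2 → R2 + (2)·R1
REF = 
  [ -2,  -1,   2]
  [  0,   0,   0]
Pivot columns: 1 → 1 pivot.
rank(A) = 1, so nullity(A) = 3 - 1 = 2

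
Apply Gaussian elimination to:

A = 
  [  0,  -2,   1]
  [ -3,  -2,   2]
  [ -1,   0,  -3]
Row operations:
Swap R1 ↔ R2
R3 → R3 - (1/3)·R1
R3 → R3 + (1/3)·R2

Resulting echelon form:
REF = 
  [   -3,    -2,     2]
  [    0,    -2,     1]
  [    0,     0, -10/3]

Rank = 3 (number of non-zero pivot rows).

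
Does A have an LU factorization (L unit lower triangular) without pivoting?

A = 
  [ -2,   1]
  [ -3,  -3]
Yes.
A[1,1] = -2 ≠ 0, so Gaussian elimination proceeds without a row swap: multiplier ℓ₂₁ = (-3)/(-2) = 3/2, and U[2,2] = -3 - (3/2)(1) = -9/2.
L = 
  [  1,   0]
  [3/2,   1]
U = 
  [  -2,    1]
  [   0, -9/2]
Check row 2 of LU: [(3/2)(-2), (3/2)(1) + (-9/2)] = [-3, -3] = row 2 of A ✓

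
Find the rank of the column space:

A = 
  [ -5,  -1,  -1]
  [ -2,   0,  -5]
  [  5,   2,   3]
dim(Col(A)) = 3

Row reduce:
R2 → R2 - (2/5)·R1
R3 → R3 + (1)·R1
R3 → R3 - (5/2)·R2
REF = 
  [   -5,    -1,    -1]
  [    0,   2/5, -23/5]
  [    0,     0,  27/2]
Pivot columns: 1, 2, 3 → 3 pivots.
dim(Col(A)) = number of pivot columns = 3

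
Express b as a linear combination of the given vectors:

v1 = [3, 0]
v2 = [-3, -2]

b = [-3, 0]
c1 = -1, c2 = 0

b = -1·v1 + 0·v2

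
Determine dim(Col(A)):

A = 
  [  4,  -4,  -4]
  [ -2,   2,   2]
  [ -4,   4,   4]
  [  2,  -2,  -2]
Row reduce:
R2 → R2 + (1/2)·R1
R3 → R3 + (1)·R1
R4 → R4 - (1/2)·R1
REF = 
  [  4,  -4,  -4]
  [  0,   0,   0]
  [  0,   0,   0]
  [  0,   0,   0]
Pivot columns: 1 → 1 pivot.
dim(Col(A)) = number of pivot columns = 1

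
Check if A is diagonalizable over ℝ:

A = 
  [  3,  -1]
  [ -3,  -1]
Yes

tr(A) = 2, det(A) = -6
Characteristic polynomial: λ² - tr(A)λ + det(A) = λ² - 2λ - 6
λ² - 2λ - 6 = 0  ⇒  λ = (2 ± √((-2)² - 4·(-6)))/2 = (2 ± √(28))/2
  = 1 + √7,  1 - √7
Eigenvalues: 1 + √7, 1 - √7  (≈ 3.646, -1.646)
The two irrational eigenvalues are distinct (simple), so each has alg. mult. = geom. mult. = 1.
Sum of geometric multiplicities equals n, so A has n independent eigenvectors.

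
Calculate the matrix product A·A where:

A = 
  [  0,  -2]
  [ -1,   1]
A² = A·A:
A²[1,1] = (0)(0) + (-2)(-1) = 2
A²[1,2] = (0)(-2) + (-2)(1) = -2
A²[2,1] = (-1)(0) + (1)(-1) = -1
A²[2,2] = (-1)(-2) + (1)(1) = 3
A² = 
  [  2,  -2]
  [ -1,   3]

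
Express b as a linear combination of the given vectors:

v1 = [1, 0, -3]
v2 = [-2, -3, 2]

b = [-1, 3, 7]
c1 = -3, c2 = -1

b = -3·v1 + -1·v2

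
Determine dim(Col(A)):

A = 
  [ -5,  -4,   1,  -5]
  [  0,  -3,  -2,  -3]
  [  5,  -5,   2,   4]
Row reduce:
R3 → R3 + (1)·R1
R3 → R3 - (3)·R2
REF = 
  [ -5,  -4,   1,  -5]
  [  0,  -3,  -2,  -3]
  [  0,   0,   9,   8]
Pivot columns: 1, 2, 3 → 3 pivots.
dim(Col(A)) = number of pivot columns = 3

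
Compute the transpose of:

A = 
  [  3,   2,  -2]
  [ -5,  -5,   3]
Aᵀ = 
  [  3,  -5]
  [  2,  -5]
  [ -2,   3]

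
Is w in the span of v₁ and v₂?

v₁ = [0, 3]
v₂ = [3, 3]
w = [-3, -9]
Yes

Form the augmented matrix and row-reduce:
[v₁|v₂|w] = 
  [  0,   3,  -3]
  [  3,   3,  -9]
Swap R1 ↔ R2
REF = 
  [  3,   3,  -9]
  [  0,   3,  -3]

No row of the form [0 0 | nonzero], so the system is consistent. Back-substitution gives c₁ = -2, c₂ = -1: w = (-2)·v₁ + (-1)·v₂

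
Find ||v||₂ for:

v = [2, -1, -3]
3.742

||v||₂ = √((2)² + (-1)² + (-3)²) = √14 = 3.742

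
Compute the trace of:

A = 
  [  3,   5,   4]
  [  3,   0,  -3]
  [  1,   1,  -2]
1

tr(A) = 3 + 0 + -2 = 1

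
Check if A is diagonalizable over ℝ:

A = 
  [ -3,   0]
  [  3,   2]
Yes

tr(A) = -1, det(A) = -6
Characteristic polynomial: λ² - tr(A)λ + det(A) = λ² + λ - 6
λ² + λ - 6 = (λ + 3)(λ - 2)
Eigenvalues: 2, -3
λ=-3: alg. mult. = 1, geom. mult. = 2 - rank(A - (-3)I) = 2 - 1 = 1
λ=2: alg. mult. = 1, geom. mult. = 2 - rank(A - (2)I) = 2 - 1 = 1
Sum of geometric multiplicities equals n, so A has n independent eigenvectors.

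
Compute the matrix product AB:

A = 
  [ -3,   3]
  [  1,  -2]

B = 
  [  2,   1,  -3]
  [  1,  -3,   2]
AB = 
  [ -3, -12,  15]
  [  0,   7,  -7]

A is 2×2 and B is 2×3, so AB is 2×3. Each entry is (row of A)·(column of B):
AB[1,1] = (-3)(2) + (3)(1) = -3
AB[1,2] = (-3)(1) + (3)(-3) = -12
AB[1,3] = (-3)(-3) + (3)(2) = 15
AB[2,1] = (1)(2) + (-2)(1) = 0
AB[2,2] = (1)(1) + (-2)(-3) = 7
AB[2,3] = (1)(-3) + (-2)(2) = -7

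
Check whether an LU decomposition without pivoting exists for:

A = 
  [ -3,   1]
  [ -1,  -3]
Yes.
A[1,1] = -3 ≠ 0, so Gaussian elimination proceeds without a row swap: multiplier ℓ₂₁ = (-1)/(-3) = 1/3, and U[2,2] = -3 - (1/3)(1) = -10/3.
L = 
  [  1,   0]
  [1/3,   1]
U = 
  [   -3,     1]
  [    0, -10/3]
Check row 2 of LU: [(1/3)(-3), (1/3)(1) + (-10/3)] = [-1, -3] = row 2 of A ✓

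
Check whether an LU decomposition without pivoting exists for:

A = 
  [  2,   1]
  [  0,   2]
Yes.
A[1,1] = 2 ≠ 0, so Gaussian elimination proceeds without a row swap: multiplier ℓ₂₁ = (0)/(2) = 0, and U[2,2] = 2 - (0)(1) = 2.
L = 
  [  1,   0]
  [  0,   1]
U = 
  [  2,   1]
  [  0,   2]
Check row 2 of LU: [(0)(2), (0)(1) + 2] = [0, 2] = row 2 of A ✓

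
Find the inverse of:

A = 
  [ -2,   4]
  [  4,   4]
det(A) = (-2)(4) - (4)(4) = -24
For a 2×2 matrix, A⁻¹ = (1/det(A)) · [[d, -b], [-c, a]]
    = (-1/24) · [[4, -4], [-4, -2]]

A⁻¹ = 
  [-1/6,  1/6]
  [ 1/6, 1/12]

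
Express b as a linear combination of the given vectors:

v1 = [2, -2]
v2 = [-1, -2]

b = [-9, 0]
c1 = -3, c2 = 3

b = -3·v1 + 3·v2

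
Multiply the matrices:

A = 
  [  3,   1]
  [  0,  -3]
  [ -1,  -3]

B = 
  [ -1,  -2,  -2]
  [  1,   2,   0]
AB = 
  [ -2,  -4,  -6]
  [ -3,  -6,   0]
  [ -2,  -4,   2]

A is 3×2 and B is 2×3, so AB is 3×3. Each entry is (row of A)·(column of B):
AB[1,1] = (3)(-1) + (1)(1) = -2
AB[1,2] = (3)(-2) + (1)(2) = -4
AB[1,3] = (3)(-2) + (1)(0) = -6
AB[2,1] = (0)(-1) + (-3)(1) = -3
AB[2,2] = (0)(-2) + (-3)(2) = -6
AB[2,3] = (0)(-2) + (-3)(0) = 0
AB[3,1] = (-1)(-1) + (-3)(1) = -2
AB[3,2] = (-1)(-2) + (-3)(2) = -4
AB[3,3] = (-1)(-2) + (-3)(0) = 2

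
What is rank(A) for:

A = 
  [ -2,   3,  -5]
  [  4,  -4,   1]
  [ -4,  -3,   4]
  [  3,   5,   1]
rank(A) = 3

Row reduce:
R2 → R2 + (2)·R1
R3 → R3 - (2)·R1
R4 → R4 + (3/2)·R1
R3 → R3 + (9/2)·R2
R4 → R4 - (19/4)·R2
R4 → R4 + (145/106)·R3
REF = 
  [   -2,     3,    -5]
  [    0,     2,    -9]
  [    0,     0, -53/2]
  [    0,     0,     0]
Pivot columns: 1, 2, 3 → 3 pivots.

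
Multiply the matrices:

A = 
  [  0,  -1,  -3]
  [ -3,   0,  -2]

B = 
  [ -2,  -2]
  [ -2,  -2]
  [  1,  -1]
A is 2×3 and B is 3×2, so AB is 2×2. Each entry is (row of A)·(column of B):
AB[1,1] = (0)(-2) + (-1)(-2) + (-3)(1) = -1
AB[1,2] = (0)(-2) + (-1)(-2) + (-3)(-1) = 5
AB[2,1] = (-3)(-2) + (0)(-2) + (-2)(1) = 4
AB[2,2] = (-3)(-2) + (0)(-2) + (-2)(-1) = 8

AB = 
  [ -1,   5]
  [  4,   8]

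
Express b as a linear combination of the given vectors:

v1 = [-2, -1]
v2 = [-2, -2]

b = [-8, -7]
c1 = 1, c2 = 3

b = 1·v1 + 3·v2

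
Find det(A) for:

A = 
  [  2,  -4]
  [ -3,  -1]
For a 2×2 matrix, det = ad - bc = (2)(-1) - (-4)(-3) = -14

det(A) = -14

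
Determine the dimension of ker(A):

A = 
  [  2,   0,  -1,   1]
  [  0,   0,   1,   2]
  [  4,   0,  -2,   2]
nullity(A) = 2

Row reduce:
R3 → R3 - (2)·R1
REF = 
  [  2,   0,  -1,   1]
  [  0,   0,   1,   2]
  [  0,   0,   0,   0]
Pivot columns: 1, 3 → 2 pivots.
rank(A) = 2, so nullity(A) = 4 - 2 = 2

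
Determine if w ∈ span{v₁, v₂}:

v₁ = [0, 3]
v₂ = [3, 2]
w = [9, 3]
Yes

Form the augmented matrix and row-reduce:
[v₁|v₂|w] = 
  [  0,   3,   9]
  [  3,   2,   3]
Swap R1 ↔ R2
REF = 
  [  3,   2,   3]
  [  0,   3,   9]

No row of the form [0 0 | nonzero], so the system is consistent. Back-substitution gives c₁ = -1, c₂ = 3: w = (-1)·v₁ + (3)·v₂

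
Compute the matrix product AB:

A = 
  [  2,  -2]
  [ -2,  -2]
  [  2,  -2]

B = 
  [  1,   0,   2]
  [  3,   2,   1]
AB = 
  [ -4,  -4,   2]
  [ -8,  -4,  -6]
  [ -4,  -4,   2]

A is 3×2 and B is 2×3, so AB is 3×3. Each entry is (row of A)·(column of B):
AB[1,1] = (2)(1) + (-2)(3) = -4
AB[1,2] = (2)(0) + (-2)(2) = -4
AB[1,3] = (2)(2) + (-2)(1) = 2
AB[2,1] = (-2)(1) + (-2)(3) = -8
AB[2,2] = (-2)(0) + (-2)(2) = -4
AB[2,3] = (-2)(2) + (-2)(1) = -6
AB[3,1] = (2)(1) + (-2)(3) = -4
AB[3,2] = (2)(0) + (-2)(2) = -4
AB[3,3] = (2)(2) + (-2)(1) = 2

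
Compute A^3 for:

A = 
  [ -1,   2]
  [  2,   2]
A² = A·A:
A²[1,1] = (-1)(-1) + (2)(2) = 5
A²[1,2] = (-1)(2) + (2)(2) = 2
A²[2,1] = (2)(-1) + (2)(2) = 2
A²[2,2] = (2)(2) + (2)(2) = 8
A² = 
  [  5,   2]
  [  2,   8]

A^3 = A^2·A:
A^3[1,1] = (5)(-1) + (2)(2) = -1
A^3[1,2] = (5)(2) + (2)(2) = 14
A^3[2,1] = (2)(-1) + (8)(2) = 14
A^3[2,2] = (2)(2) + (8)(2) = 20
A^3 = 
  [ -1,  14]
  [ 14,  20]

Therefore
A^3 = 
  [ -1,  14]
  [ 14,  20]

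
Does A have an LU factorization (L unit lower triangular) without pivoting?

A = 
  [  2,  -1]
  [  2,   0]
Yes.
A[1,1] = 2 ≠ 0, so Gaussian elimination proceeds without a row swap: multiplier ℓ₂₁ = (2)/(2) = 1, and U[2,2] = 0 - (1)(-1) = 1.
L = 
  [  1,   0]
  [  1,   1]
U = 
  [  2,  -1]
  [  0,   1]
Check row 2 of LU: [(1)(2), (1)(-1) + 1] = [2, 0] = row 2 of A ✓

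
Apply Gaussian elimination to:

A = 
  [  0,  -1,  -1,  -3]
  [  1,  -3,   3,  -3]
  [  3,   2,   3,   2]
Row operations:
Swap R1 ↔ R2
R3 → R3 - (3)·R1
R3 → R3 + (11)·R2

Resulting echelon form:
REF = 
  [  1,  -3,   3,  -3]
  [  0,  -1,  -1,  -3]
  [  0,   0, -17, -22]

Rank = 3 (number of non-zero pivot rows).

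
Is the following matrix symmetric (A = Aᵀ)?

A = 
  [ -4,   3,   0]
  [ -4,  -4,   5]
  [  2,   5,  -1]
No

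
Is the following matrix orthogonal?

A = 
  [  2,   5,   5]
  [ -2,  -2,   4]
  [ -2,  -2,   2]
No

AᵀA = 
  [ 12,  18,  -2]
  [ 18,  33,  13]
  [ -2,  13,  45]
≠ I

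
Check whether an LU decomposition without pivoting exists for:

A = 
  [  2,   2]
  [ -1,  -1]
Yes.
A[1,1] = 2 ≠ 0, so Gaussian elimination proceeds without a row swap: multiplier ℓ₂₁ = (-1)/(2) = -1/2, and U[2,2] = -1 - (-1/2)(2) = 0.
L = 
  [   1,    0]
  [-1/2,    1]
U = 
  [  2,   2]
  [  0,   0]
Check row 2 of LU: [(-1/2)(2), (-1/2)(2) + 0] = [-1, -1] = row 2 of A ✓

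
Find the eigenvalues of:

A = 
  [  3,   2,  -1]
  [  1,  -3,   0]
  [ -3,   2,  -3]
Characteristic polynomial: det(λI - A) = λ³ + 3λ² - 14λ - 40
Testing integer divisors of the constant term: p(-4) = 0, so (λ + 4) is a factor:
p(λ) = (λ + 4)(λ² - λ - 10)
λ² - λ - 10 = 0  ⇒  λ = (1 ± √((-1)² - 4·(-10)))/2 = (1 ± √(41))/2
  = (1 + √41)/2,  (1 - √41)/2

λ = -4, (1 + √41)/2, (1 - √41)/2  (≈ -4, 3.702, -2.702)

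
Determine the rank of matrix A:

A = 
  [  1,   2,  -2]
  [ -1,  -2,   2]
rank(A) = 1

Row reduce:
R2 → R2 + (1)·R1
REF = 
  [  1,   2,  -2]
  [  0,   0,   0]
Pivot columns: 1 → 1 pivot.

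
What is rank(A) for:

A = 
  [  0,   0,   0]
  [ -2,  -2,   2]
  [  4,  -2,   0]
rank(A) = 2

Row reduce:
Swap R1 ↔ R2
R3 → R3 + (2)·R1
Swap R2 ↔ R3
REF = 
  [ -2,  -2,   2]
  [  0,  -6,   4]
  [  0,   0,   0]
Pivot columns: 1, 2 → 2 pivots.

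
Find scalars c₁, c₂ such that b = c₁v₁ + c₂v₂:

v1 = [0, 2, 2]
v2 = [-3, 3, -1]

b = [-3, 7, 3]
c1 = 2, c2 = 1

b = 2·v1 + 1·v2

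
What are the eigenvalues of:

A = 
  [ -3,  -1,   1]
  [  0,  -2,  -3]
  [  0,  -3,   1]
Characteristic polynomial: det(λI - A) = λ³ + 4λ² - 8λ - 33
Testing integer divisors of the constant term: p(-3) = 0, so (λ + 3) is a factor:
p(λ) = (λ + 3)(λ² + λ - 11)
λ² + λ - 11 = 0  ⇒  λ = (-1 ± √((1)² - 4·(-11)))/2 = (-1 ± √(45))/2
  = (-1 + 3√5)/2,  (-1 - 3√5)/2

λ = -3, (-1 + 3√5)/2, (-1 - 3√5)/2  (≈ -3, 2.854, -3.854)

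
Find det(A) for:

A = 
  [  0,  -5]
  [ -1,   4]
-5

For a 2×2 matrix, det = ad - bc = (0)(4) - (-5)(-1) = -5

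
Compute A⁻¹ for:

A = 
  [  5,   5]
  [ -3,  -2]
det(A) = (5)(-2) - (5)(-3) = 5
For a 2×2 matrix, A⁻¹ = (1/det(A)) · [[d, -b], [-c, a]]
    = (1/5) · [[-2, -5], [3, 5]]

A⁻¹ = 
  [-2/5,   -1]
  [ 3/5,    1]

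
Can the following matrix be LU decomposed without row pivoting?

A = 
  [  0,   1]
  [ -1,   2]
No.
A[1,1] = 0 but A[2,1] = -1 ≠ 0. Any LU with L unit lower triangular has (LU)[1,1] = U[1,1] and (LU)[2,1] = L[2,1]·U[1,1]; matching A forces U[1,1] = 0, which then forces (LU)[2,1] = 0 ≠ -1. A row swap (pivoting) is required.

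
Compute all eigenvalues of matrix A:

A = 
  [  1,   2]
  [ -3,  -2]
λ = (-1 + i√15)/2, (-1 - i√15)/2  (≈ -0.5 + 1.936i, -0.5 - 1.936i)

tr(A) = -1, det(A) = 4
Characteristic polynomial: λ² - tr(A)λ + det(A) = λ² + λ + 4
λ² + λ + 4 = 0  ⇒  λ = (-1 ± √((1)² - 4·(4)))/2 = (-1 ± √(-15))/2
  = (-1 + i√15)/2,  (-1 - i√15)/2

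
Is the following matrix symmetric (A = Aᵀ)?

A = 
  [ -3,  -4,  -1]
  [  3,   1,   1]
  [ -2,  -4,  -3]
No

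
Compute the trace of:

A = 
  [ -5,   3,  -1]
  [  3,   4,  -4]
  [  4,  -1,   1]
0

tr(A) = -5 + 4 + 1 = 0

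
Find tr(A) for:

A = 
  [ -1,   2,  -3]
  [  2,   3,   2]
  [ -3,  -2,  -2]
0

tr(A) = -1 + 3 + -2 = 0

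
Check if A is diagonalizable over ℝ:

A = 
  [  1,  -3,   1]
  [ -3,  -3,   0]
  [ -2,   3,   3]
No

Characteristic polynomial: det(λI - A) = λ³ - λ² - 16λ + 51
By the rational root theorem any rational root is an integer dividing 51; none of those is a root, so p(λ) has no rational roots and hence (being an irreducible cubic) no repeated roots.
Discriminant of the cubic: Δ = -38695
Δ < 0 ⇒ one real eigenvalue and a complex-conjugate pair: λ ≈ -4.705, 2.852 + 1.644i, 2.852 - 1.644i
Has complex eigenvalues (not diagonalizable over ℝ).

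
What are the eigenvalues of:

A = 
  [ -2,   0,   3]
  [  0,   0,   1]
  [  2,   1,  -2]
Characteristic polynomial: det(λI - A) = λ³ + 4λ² - 3λ - 2
Testing integer divisors of the constant term: p(1) = 0, so (λ - 1) is a factor:
p(λ) = (λ - 1)(λ² + 5λ + 2)
λ² + 5λ + 2 = 0  ⇒  λ = (-5 ± √((5)² - 4·(2)))/2 = (-5 ± √(17))/2
  = (-5 + √17)/2,  (-5 - √17)/2

λ = 1, (-5 + √17)/2, (-5 - √17)/2  (≈ 1, -0.4384, -4.562)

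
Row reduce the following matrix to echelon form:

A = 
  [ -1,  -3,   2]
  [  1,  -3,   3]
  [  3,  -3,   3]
Row operations:
R2 → R2 + (1)·R1
R3 → R3 + (3)·R1
R3 → R3 - (2)·R2

Resulting echelon form:
REF = 
  [ -1,  -3,   2]
  [  0,  -6,   5]
  [  0,   0,  -1]

Rank = 3 (number of non-zero pivot rows).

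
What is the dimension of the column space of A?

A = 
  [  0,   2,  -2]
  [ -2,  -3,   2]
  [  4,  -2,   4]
Row reduce:
Swap R1 ↔ R2
R3 → R3 + (2)·R1
R3 → R3 + (4)·R2
REF = 
  [ -2,  -3,   2]
  [  0,   2,  -2]
  [  0,   0,   0]
Pivot columns: 1, 2 → 2 pivots.
dim(Col(A)) = number of pivot columns = 2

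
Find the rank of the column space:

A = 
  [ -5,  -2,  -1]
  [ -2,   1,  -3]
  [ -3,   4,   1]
dim(Col(A)) = 3

Row reduce:
R2 → R2 - (2/5)·R1
R3 → R3 - (3/5)·R1
R3 → R3 - (26/9)·R2
REF = 
  [   -5,    -2,    -1]
  [    0,   9/5, -13/5]
  [    0,     0,  82/9]
Pivot columns: 1, 2, 3 → 3 pivots.
dim(Col(A)) = number of pivot columns = 3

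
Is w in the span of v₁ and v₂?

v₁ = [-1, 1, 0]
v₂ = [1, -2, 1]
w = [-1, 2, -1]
Yes

Form the augmented matrix and row-reduce:
[v₁|v₂|w] = 
  [ -1,   1,  -1]
  [  1,  -2,   2]
  [  0,   1,  -1]
R2 → R2 + (1)·R1
R3 → R3 + (1)·R2
REF = 
  [ -1,   1,  -1]
  [  0,  -1,   1]
  [  0,   0,   0]

No row of the form [0 0 | nonzero], so the system is consistent. Back-substitution gives c₁ = 0, c₂ = -1: w = (0)·v₁ + (-1)·v₂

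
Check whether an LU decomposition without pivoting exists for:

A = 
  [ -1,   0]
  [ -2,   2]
Yes.
A[1,1] = -1 ≠ 0, so Gaussian elimination proceeds without a row swap: multiplier ℓ₂₁ = (-2)/(-1) = 2, and U[2,2] = 2 - (2)(0) = 2.
L = 
  [  1,   0]
  [  2,   1]
U = 
  [ -1,   0]
  [  0,   2]
Check row 2 of LU: [(2)(-1), (2)(0) + 2] = [-2, 2] = row 2 of A ✓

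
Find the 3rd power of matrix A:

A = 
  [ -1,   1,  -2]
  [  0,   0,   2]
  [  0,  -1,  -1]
A^3 = 
  [ -1,  -5,  -6]
  [  0,   2,  -2]
  [  0,   1,   3]

A² = A·A:
A²[1,1] = (-1)(-1) + (1)(0) + (-2)(0) = 1
A²[1,2] = (-1)(1) + (1)(0) + (-2)(-1) = 1
A²[1,3] = (-1)(-2) + (1)(2) + (-2)(-1) = 6
A²[2,1] = (0)(-1) + (0)(0) + (2)(0) = 0
A²[2,2] = (0)(1) + (0)(0) + (2)(-1) = -2
A²[2,3] = (0)(-2) + (0)(2) + (2)(-1) = -2
A²[3,1] = (0)(-1) + (-1)(0) + (-1)(0) = 0
A²[3,2] = (0)(1) + (-1)(0) + (-1)(-1) = 1
A²[3,3] = (0)(-2) + (-1)(2) + (-1)(-1) = -1
A² = 
  [  1,   1,   6]
  [  0,  -2,  -2]
  [  0,   1,  -1]

A^3 = A^2·A:
A^3[1,1] = (1)(-1) + (1)(0) + (6)(0) = -1
A^3[1,2] = (1)(1) + (1)(0) + (6)(-1) = -5
A^3[1,3] = (1)(-2) + (1)(2) + (6)(-1) = -6
A^3[2,1] = (0)(-1) + (-2)(0) + (-2)(0) = 0
A^3[2,2] = (0)(1) + (-2)(0) + (-2)(-1) = 2
A^3[2,3] = (0)(-2) + (-2)(2) + (-2)(-1) = -2
A^3[3,1] = (0)(-1) + (1)(0) + (-1)(0) = 0
A^3[3,2] = (0)(1) + (1)(0) + (-1)(-1) = 1
A^3[3,3] = (0)(-2) + (1)(2) + (-1)(-1) = 3
A^3 = 
  [ -1,  -5,  -6]
  [  0,   2,  -2]
  [  0,   1,   3]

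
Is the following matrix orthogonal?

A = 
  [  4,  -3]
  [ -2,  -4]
No

AᵀA = 
  [ 20,  -4]
  [ -4,  25]
≠ I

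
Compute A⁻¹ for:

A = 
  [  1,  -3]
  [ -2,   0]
det(A) = (1)(0) - (-3)(-2) = -6
For a 2×2 matrix, A⁻¹ = (1/det(A)) · [[d, -b], [-c, a]]
    = (-1/6) · [[0, 3], [2, 1]]

A⁻¹ = 
  [   0, -1/2]
  [-1/3, -1/6]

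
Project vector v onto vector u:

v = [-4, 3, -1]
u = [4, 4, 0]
proj_u(v) = [-1/2, -1/2, 0]

v·u = (-4)(4) + (3)(4) + (-1)(0) = -4
u·u = (4)² + (4)² + (0)² = 32
proj_u(v) = (v·u / u·u) × u = (-4/32) × u = (-1/8) × u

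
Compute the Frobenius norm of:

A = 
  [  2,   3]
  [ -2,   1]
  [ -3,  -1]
||A||_F = 5.292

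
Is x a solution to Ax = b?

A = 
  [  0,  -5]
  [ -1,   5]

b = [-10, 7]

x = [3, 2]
Yes

Ax = [-10, 7] = b ✓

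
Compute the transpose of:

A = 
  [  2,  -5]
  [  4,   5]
Aᵀ = 
  [  2,   4]
  [ -5,   5]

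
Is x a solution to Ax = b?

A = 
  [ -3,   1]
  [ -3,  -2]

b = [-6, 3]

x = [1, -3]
Yes

Ax = [-6, 3] = b ✓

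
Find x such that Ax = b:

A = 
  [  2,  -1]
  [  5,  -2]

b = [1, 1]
x = [-1, -3]

Row reduce the augmented matrix [A|b]:
R2 → R2 - (5/2)·R1
REF = 
  [   2,   -1,    1]
  [   0,  1/2, -3/2]

Back-substitution:
x₂ = (-3/2) / (1/2) = -3
x₁ = (1 - (-1)(-3)) / 2 = -1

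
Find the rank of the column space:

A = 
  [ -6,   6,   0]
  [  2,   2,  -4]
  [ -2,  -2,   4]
Row reduce:
R2 → R2 + (1/3)·R1
R3 → R3 - (1/3)·R1
R3 → R3 + (1)·R2
REF = 
  [ -6,   6,   0]
  [  0,   4,  -4]
  [  0,   0,   0]
Pivot columns: 1, 2 → 2 pivots.
dim(Col(A)) = number of pivot columns = 2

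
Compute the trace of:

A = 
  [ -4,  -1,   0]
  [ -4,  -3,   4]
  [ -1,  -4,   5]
-2

tr(A) = -4 + -3 + 5 = -2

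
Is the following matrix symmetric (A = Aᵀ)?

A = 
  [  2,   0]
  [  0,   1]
Yes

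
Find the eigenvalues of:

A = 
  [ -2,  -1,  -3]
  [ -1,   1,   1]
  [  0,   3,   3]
λ = -1, (3 + √33)/2, (3 - √33)/2  (≈ -1, 4.372, -1.372)

Characteristic polynomial: det(λI - A) = λ³ - 2λ² - 9λ - 6
Testing integer divisors of the constant term: p(-1) = 0, so (λ + 1) is a factor:
p(λ) = (λ + 1)(λ² - 3λ - 6)
λ² - 3λ - 6 = 0  ⇒  λ = (3 ± √((-3)² - 4·(-6)))/2 = (3 ± √(33))/2
  = (3 + √33)/2,  (3 - √33)/2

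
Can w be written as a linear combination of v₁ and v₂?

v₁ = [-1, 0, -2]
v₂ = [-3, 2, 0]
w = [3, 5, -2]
No

Form the augmented matrix and row-reduce:
[v₁|v₂|w] = 
  [ -1,  -3,   3]
  [  0,   2,   5]
  [ -2,   0,  -2]
R3 → R3 - (2)·R1
R3 → R3 - (3)·R2
REF = 
  [ -1,  -3,   3]
  [  0,   2,   5]
  [  0,   0, -23]

Row 3 reads [0 0 | -23], i.e. 0 = -23, so the system is inconsistent and w ∉ span{v₁, v₂}.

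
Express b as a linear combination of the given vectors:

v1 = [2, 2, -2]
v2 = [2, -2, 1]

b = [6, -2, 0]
c1 = 1, c2 = 2

b = 1·v1 + 2·v2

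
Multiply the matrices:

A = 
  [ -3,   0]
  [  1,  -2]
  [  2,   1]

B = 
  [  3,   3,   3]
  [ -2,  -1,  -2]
AB = 
  [ -9,  -9,  -9]
  [  7,   5,   7]
  [  4,   5,   4]

A is 3×2 and B is 2×3, so AB is 3×3. Each entry is (row of A)·(column of B):
AB[1,1] = (-3)(3) + (0)(-2) = -9
AB[1,2] = (-3)(3) + (0)(-1) = -9
AB[1,3] = (-3)(3) + (0)(-2) = -9
AB[2,1] = (1)(3) + (-2)(-2) = 7
AB[2,2] = (1)(3) + (-2)(-1) = 5
AB[2,3] = (1)(3) + (-2)(-2) = 7
AB[3,1] = (2)(3) + (1)(-2) = 4
AB[3,2] = (2)(3) + (1)(-1) = 5
AB[3,3] = (2)(3) + (1)(-2) = 4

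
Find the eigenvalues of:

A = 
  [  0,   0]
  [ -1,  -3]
tr(A) = -3, det(A) = 0
Characteristic polynomial: λ² - tr(A)λ + det(A) = λ² + 3λ
λ² + 3λ = λ(λ + 3)

λ = 0, -3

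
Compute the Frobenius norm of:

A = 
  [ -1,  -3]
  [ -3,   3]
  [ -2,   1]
||A||_F = 5.745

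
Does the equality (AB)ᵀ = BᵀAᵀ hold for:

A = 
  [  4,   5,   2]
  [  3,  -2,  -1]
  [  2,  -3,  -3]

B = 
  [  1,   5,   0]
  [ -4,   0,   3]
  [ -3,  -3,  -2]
Yes

(AB)ᵀ = 
  [-22,  14,  23]
  [ 14,  18,  19]
  [ 11,  -4,  -3]

BᵀAᵀ = 
  [-22,  14,  23]
  [ 14,  18,  19]
  [ 11,  -4,  -3]

Both sides are equal — this is the standard identity (AB)ᵀ = BᵀAᵀ, which holds for all A, B.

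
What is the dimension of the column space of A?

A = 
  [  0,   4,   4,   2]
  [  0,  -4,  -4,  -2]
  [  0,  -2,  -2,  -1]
Row reduce:
R2 → R2 + (1)·R1
R3 → R3 + (1/2)·R1
REF = 
  [  0,   4,   4,   2]
  [  0,   0,   0,   0]
  [  0,   0,   0,   0]
Pivot columns: 2 → 1 pivot.
dim(Col(A)) = number of pivot columns = 1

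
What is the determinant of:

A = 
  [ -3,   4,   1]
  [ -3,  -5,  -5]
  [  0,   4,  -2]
-126

Cofactor expansion along row 1:
det(A) = (-3)·((-5)(-2) - (-5)(4)) - (4)·((-3)(-2) - (-5)(0)) + (1)·((-3)(4) - (-5)(0))
  = (-3)(30) - (4)(6) + (1)(-12)
  = -126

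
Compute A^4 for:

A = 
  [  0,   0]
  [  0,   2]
A² = A·A:
A²[1,1] = (0)(0) + (0)(0) = 0
A²[1,2] = (0)(0) + (0)(2) = 0
A²[2,1] = (0)(0) + (2)(0) = 0
A²[2,2] = (0)(0) + (2)(2) = 4
A² = 
  [  0,   0]
  [  0,   4]

A^3 = A^2·A:
A^3[1,1] = (0)(0) + (0)(0) = 0
A^3[1,2] = (0)(0) + (0)(2) = 0
A^3[2,1] = (0)(0) + (4)(0) = 0
A^3[2,2] = (0)(0) + (4)(2) = 8
A^3 = 
  [  0,   0]
  [  0,   8]

A^4 = A^3·A:
A^4[1,1] = (0)(0) + (0)(0) = 0
A^4[1,2] = (0)(0) + (0)(2) = 0
A^4[2,1] = (0)(0) + (8)(0) = 0
A^4[2,2] = (0)(0) + (8)(2) = 16
A^4 = 
  [  0,   0]
  [  0,  16]

Therefore
A^4 = 
  [  0,   0]
  [  0,  16]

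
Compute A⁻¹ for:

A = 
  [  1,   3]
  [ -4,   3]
det(A) = (1)(3) - (3)(-4) = 15
For a 2×2 matrix, A⁻¹ = (1/det(A)) · [[d, -b], [-c, a]]
    = (1/15) · [[3, -3], [4, 1]]

A⁻¹ = 
  [ 1/5, -1/5]
  [4/15, 1/15]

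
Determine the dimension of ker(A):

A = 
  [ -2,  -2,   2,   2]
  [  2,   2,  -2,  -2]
nullity(A) = 3

Row reduce:
R2 → R2 + (1)·R1
REF = 
  [ -2,  -2,   2,   2]
  [  0,   0,   0,   0]
Pivot columns: 1 → 1 pivot.
rank(A) = 1, so nullity(A) = 4 - 1 = 3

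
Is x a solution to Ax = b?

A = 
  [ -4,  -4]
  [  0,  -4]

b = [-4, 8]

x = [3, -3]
No

Ax = [0, 12] ≠ b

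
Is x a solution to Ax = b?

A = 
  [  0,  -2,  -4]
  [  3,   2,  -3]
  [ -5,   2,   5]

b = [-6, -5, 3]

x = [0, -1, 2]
No

Ax = [-6, -8, 8] ≠ b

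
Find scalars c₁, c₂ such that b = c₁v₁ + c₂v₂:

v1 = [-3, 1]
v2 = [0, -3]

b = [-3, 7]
c1 = 1, c2 = -2

b = 1·v1 + -2·v2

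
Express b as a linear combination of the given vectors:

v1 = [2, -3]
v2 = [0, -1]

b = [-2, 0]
c1 = -1, c2 = 3

b = -1·v1 + 3·v2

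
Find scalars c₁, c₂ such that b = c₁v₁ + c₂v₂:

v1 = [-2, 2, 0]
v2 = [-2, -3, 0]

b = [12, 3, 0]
c1 = -3, c2 = -3

b = -3·v1 + -3·v2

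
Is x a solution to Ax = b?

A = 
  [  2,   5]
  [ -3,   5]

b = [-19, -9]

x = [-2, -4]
No

Ax = [-24, -14] ≠ b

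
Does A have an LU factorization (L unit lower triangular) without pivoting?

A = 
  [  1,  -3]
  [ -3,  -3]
Yes.
A[1,1] = 1 ≠ 0, so Gaussian elimination proceeds without a row swap: multiplier ℓ₂₁ = (-3)/(1) = -3, and U[2,2] = -3 - (-3)(-3) = -12.
L = 
  [  1,   0]
  [ -3,   1]
U = 
  [  1,  -3]
  [  0, -12]
Check row 2 of LU: [(-3)(1), (-3)(-3) + (-12)] = [-3, -3] = row 2 of A ✓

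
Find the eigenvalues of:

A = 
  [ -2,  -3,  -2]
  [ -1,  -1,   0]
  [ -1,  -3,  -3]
Characteristic polynomial: det(λI - A) = λ³ + 6λ² + 6λ + 1
Testing integer divisors of the constant term: p(-1) = 0, so (λ + 1) is a factor:
p(λ) = (λ + 1)(λ² + 5λ + 1)
λ² + 5λ + 1 = 0  ⇒  λ = (-5 ± √((5)² - 4·(1)))/2 = (-5 ± √(21))/2
  = (-5 + √21)/2,  (-5 - √21)/2

λ = -1, (-5 + √21)/2, (-5 - √21)/2  (≈ -1, -0.2087, -4.791)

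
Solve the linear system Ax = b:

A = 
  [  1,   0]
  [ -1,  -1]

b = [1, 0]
Row reduce the augmented matrix [A|b]:
R2 → R2 + (1)·R1
REF = 
  [  1,   0,   1]
  [  0,  -1,   1]

Back-substitution:
x₂ = 1 / (-1) = -1
x₁ = (1 - (0)(-1)) / 1 = 1

x = [1, -1]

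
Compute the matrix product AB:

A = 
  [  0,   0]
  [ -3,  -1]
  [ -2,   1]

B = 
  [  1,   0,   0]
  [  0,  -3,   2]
A is 3×2 and B is 2×3, so AB is 3×3. Each entry is (row of A)·(column of B):
AB[1,1] = (0)(1) + (0)(0) = 0
AB[1,2] = (0)(0) + (0)(-3) = 0
AB[1,3] = (0)(0) + (0)(2) = 0
AB[2,1] = (-3)(1) + (-1)(0) = -3
AB[2,2] = (-3)(0) + (-1)(-3) = 3
AB[2,3] = (-3)(0) + (-1)(2) = -2
AB[3,1] = (-2)(1) + (1)(0) = -2
AB[3,2] = (-2)(0) + (1)(-3) = -3
AB[3,3] = (-2)(0) + (1)(2) = 2

AB = 
  [  0,   0,   0]
  [ -3,   3,  -2]
  [ -2,  -3,   2]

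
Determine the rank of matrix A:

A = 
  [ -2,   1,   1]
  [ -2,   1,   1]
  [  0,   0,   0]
rank(A) = 1

Row reduce:
R2 → R2 - (1)·R1
REF = 
  [ -2,   1,   1]
  [  0,   0,   0]
  [  0,   0,   0]
Pivot columns: 1 → 1 pivot.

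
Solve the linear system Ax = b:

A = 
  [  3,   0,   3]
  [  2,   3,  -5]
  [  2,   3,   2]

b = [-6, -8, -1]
x = [-3, 1, 1]

Row reduce the augmented matrix [A|b]:
R2 → R2 - (2/3)·R1
R3 → R3 - (2/3)·R1
R3 → R3 - (1)·R2
REF = 
  [  3,   0,   3,  -6]
  [  0,   3,  -7,  -4]
  [  0,   0,   7,   7]

Back-substitution:
x₃ = 7 / 7 = 1
x₂ = (-4 - (-7)(1)) / 3 = 1
x₁ = (-6 - (0)(1) - (3)(1)) / 3 = -3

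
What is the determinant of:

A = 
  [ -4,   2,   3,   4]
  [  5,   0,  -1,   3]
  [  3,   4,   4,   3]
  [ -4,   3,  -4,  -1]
Cofactor expansion along row 1: det(A) = a₁₁M₁₁ - a₁₂M₁₂ + a₁₃M₁₃ - a₁₄M₁₄

M₁₁ = det[[0, -1, 3]; [4, 4, 3]; [3, -4, -1]]
  = (0)·((4)(-1) - (3)(-4)) - (-1)·((4)(-1) - (3)(3)) + (3)·((4)(-4) - (4)(3))
  = (0)(8) - (-1)(-13) + (3)(-28)
  = -97
M₁₂ = det[[5, -1, 3]; [3, 4, 3]; [-4, -4, -1]]
  = (5)·((4)(-1) - (3)(-4)) - (-1)·((3)(-1) - (3)(-4)) + (3)·((3)(-4) - (4)(-4))
  = (5)(8) - (-1)(9) + (3)(4)
  = 61
M₁₃ = det[[5, 0, 3]; [3, 4, 3]; [-4, 3, -1]]
  = (5)·((4)(-1) - (3)(3)) - (0)·((3)(-1) - (3)(-4)) + (3)·((3)(3) - (4)(-4))
  = (5)(-13) - (0)(9) + (3)(25)
  = 10
M₁₄ = det[[5, 0, -1]; [3, 4, 4]; [-4, 3, -4]]
  = (5)·((4)(-4) - (4)(3)) - (0)·((3)(-4) - (4)(-4)) + (-1)·((3)(3) - (4)(-4))
  = (5)(-28) - (0)(4) + (-1)(25)
  = -165

det(A) = (-4)(-97) - (2)(61) + (3)(10) - (4)(-165) = 956

det(A) = 956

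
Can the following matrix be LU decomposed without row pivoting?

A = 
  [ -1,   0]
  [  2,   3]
Yes.
A[1,1] = -1 ≠ 0, so Gaussian elimination proceeds without a row swap: multiplier ℓ₂₁ = (2)/(-1) = -2, and U[2,2] = 3 - (-2)(0) = 3.
L = 
  [  1,   0]
  [ -2,   1]
U = 
  [ -1,   0]
  [  0,   3]
Check row 2 of LU: [(-2)(-1), (-2)(0) + 3] = [2, 3] = row 2 of A ✓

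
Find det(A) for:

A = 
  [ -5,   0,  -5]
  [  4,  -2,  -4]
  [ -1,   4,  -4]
-190

Cofactor expansion along row 1:
det(A) = (-5)·((-2)(-4) - (-4)(4)) - (0)·((4)(-4) - (-4)(-1)) + (-5)·((4)(4) - (-2)(-1))
  = (-5)(24) - (0)(-20) + (-5)(14)
  = -190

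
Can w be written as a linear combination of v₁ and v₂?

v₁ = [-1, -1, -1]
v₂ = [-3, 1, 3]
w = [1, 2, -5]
No

Form the augmented matrix and row-reduce:
[v₁|v₂|w] = 
  [ -1,  -3,   1]
  [ -1,   1,   2]
  [ -1,   3,  -5]
R2 → R2 - (1)·R1
R3 → R3 - (1)·R1
R3 → R3 - (3/2)·R2
REF = 
  [   -1,    -3,     1]
  [    0,     4,     1]
  [    0,     0, -15/2]

Row 3 reads [0 0 | -15/2], i.e. 0 = -15/2, so the system is inconsistent and w ∉ span{v₁, v₂}.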